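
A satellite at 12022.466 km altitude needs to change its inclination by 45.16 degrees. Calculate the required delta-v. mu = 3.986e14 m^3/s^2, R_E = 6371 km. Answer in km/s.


r = 18393.4660 km = 1.8393466e+07 m
V = sqrt(mu/r) = 4655.1841 m/s
di = 45.16 deg = 0.7881907 rad
dV = 2*V*sin(di/2) = 2*4655.1841*sin(0.3940953)
dV = 3574.9304 m/s = 3.5749 km/s

3.5749 km/s


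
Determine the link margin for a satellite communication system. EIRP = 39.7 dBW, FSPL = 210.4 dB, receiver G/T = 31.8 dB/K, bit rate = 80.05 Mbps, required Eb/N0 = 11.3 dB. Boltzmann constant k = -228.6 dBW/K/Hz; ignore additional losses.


C/N0 = EIRP - FSPL + G/T - k = 39.7 - 210.4 + 31.8 - (-228.6)
C/N0 = 89.7000 dB-Hz
R_b = 80.05 Mbps = 8.005e+07 bps -> 10*log10(R_b) = 79.0336 dB-Hz
Eb/N0 = C/N0 - 10*log10(R_b) = 89.7000 - 79.0336 = 10.6664 dB
Margin = Eb/N0 - Eb/N0_req = 10.6664 - 11.3 = -0.6336134 dB (negative margin: link does not close)

-0.6336 dB


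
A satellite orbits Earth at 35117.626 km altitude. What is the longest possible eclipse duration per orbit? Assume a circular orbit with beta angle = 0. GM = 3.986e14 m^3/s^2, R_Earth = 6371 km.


r = 41488.6260 km
T = 1401.6951 min
Eclipse fraction = arcsin(R_E/r)/pi = arcsin(6371.0000/41488.6260)/pi
= arcsin(0.1535602)/pi = 0.04907389
Eclipse duration = 0.04907389 * 1401.6951 = 68.7866 min

68.7866 minutes


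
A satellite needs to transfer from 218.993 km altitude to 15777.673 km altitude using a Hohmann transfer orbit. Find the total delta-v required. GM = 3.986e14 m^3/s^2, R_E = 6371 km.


r1 = 6589.9930 km = 6.589993e+06 m
r2 = 22148.6730 km = 2.2148673e+07 m
dv1 = sqrt(mu/r1)*(sqrt(2*r2/(r1+r2)) - 1) = 1878.4026 m/s
dv2 = sqrt(mu/r2)*(1 - sqrt(2*r1/(r1+r2))) = 1369.3459 m/s
total dv = |dv1| + |dv2| = 1878.4026 + 1369.3459 = 3247.7485 m/s = 3.2477 km/s

3.2477 km/s


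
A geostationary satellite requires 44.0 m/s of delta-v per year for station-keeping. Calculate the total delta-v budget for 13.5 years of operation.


dV = rate * years = 44.0 * 13.5
dV = 594.0000 m/s

594.0000 m/s


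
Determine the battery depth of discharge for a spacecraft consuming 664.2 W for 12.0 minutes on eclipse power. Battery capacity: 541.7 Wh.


E_used = P * t / 60 = 664.2 * 12.0 / 60 = 132.8400 Wh
DOD = E_used / E_total * 100 = 132.8400 / 541.7 * 100
DOD = 24.5228 %

24.5228 %


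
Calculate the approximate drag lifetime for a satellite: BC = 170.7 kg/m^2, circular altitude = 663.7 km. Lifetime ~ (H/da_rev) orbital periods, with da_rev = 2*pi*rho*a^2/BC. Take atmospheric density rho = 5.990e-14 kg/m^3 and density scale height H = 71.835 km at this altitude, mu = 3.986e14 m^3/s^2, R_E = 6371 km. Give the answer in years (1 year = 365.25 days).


a = R_E + alt = 7034.7000 km = 7.0347e+06 m
da_rev = 2*pi*rho*a^2/BC = 2*pi*5.990e-14*(7.0347e+06)^2/170.7 = 0.109109944 m per revolution
N = H/da_rev = 71835.0000 m / 0.109109944 m = 658372.6236 revolutions
P = 2*pi*sqrt(a^3/mu) = 5871.9127 s
lifetime = N*P = 658372.6236 * 5871.9127 = 3.8659066e+09 s = 44744.2893 days
years = 44744.2893 / 365.25 = 122.5032 years

122.5032 years


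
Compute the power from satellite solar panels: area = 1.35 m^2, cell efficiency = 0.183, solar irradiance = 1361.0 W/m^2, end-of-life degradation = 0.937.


P = area * eta * S * degradation
P = 1.35 * 0.183 * 1361.0 * 0.937
P = 315.0522 W

315.0522 W


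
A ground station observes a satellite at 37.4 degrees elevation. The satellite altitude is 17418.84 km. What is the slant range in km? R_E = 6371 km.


h = 17418.84 km, el = 37.4 deg
d = -R_E*sin(el) + sqrt((R_E*sin(el))^2 + 2*R_E*h + h^2)
d = -6371.0000*sin(0.6527531) + sqrt((6371.0000*0.6073758)^2 + 2*6371.0000*17418.84 + 17418.84^2)
d = 19375.6357 km

19375.6357 km


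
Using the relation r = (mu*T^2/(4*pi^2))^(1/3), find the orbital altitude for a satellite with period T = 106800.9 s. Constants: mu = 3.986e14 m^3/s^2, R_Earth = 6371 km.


T = 106800.9 s
r = (mu*T^2/(4*pi^2))^(1/3) = (3.986e14 * 106800.9^2 / (4*pi^2))^(1/3)
r = 4.8652944e+07 m = 48652.9443 km
alt = r - R_E = 48652.9443 - 6371 = 42281.9443 km

42281.9443 km


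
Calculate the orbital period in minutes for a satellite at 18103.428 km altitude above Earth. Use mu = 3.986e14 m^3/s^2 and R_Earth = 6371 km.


r = 24474.4280 km = 2.4474428e+07 m
T = 2*pi*sqrt(r^3/mu) = 2*pi*sqrt(1.4660124e+22 / 3.986e14)
T = 38104.8316 s = 635.0805 min

635.0805 minutes


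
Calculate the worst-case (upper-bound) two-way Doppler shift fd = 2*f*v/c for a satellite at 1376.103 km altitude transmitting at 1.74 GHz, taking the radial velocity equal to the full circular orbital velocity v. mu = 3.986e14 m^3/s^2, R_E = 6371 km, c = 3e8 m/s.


r = 7.747103e+06 m
v = sqrt(mu/r) = 7172.9695 m/s (worst-case radial velocity)
f = 1.74 GHz = 1.74e+09 Hz
fd = 2*f*v/c = 2*1.74e+09*7172.9695/3.0e+08
fd = 83206.4458 Hz

83206.4458 Hz


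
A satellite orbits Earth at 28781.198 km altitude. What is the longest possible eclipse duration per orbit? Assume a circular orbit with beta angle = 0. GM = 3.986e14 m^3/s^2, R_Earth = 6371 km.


r = 35152.1980 km
T = 1093.1725 min
Eclipse fraction = arcsin(R_E/r)/pi = arcsin(6371.0000/35152.1980)/pi
= arcsin(0.1812404)/pi = 0.05801123
Eclipse duration = 0.05801123 * 1093.1725 = 63.4163 min

63.4163 minutes


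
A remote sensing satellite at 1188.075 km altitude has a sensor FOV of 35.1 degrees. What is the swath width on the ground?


FOV = 35.1 deg = 0.6126106 rad
swath = 2 * alt * tan(FOV/2) = 2 * 1188.075 * tan(0.3063053)
swath = 2 * 1188.075 * 0.3162585
swath = 751.4776 km

751.4776 km


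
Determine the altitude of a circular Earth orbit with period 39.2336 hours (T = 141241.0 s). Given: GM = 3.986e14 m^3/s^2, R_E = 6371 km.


T = 141241.0 s
r = (mu*T^2/(4*pi^2))^(1/3) = (3.986e14 * 141241.0^2 / (4*pi^2))^(1/3)
r = 5.8618276e+07 m = 58618.2760 km
alt = r - R_E = 58618.2760 - 6371 = 52247.2760 km

52247.2760 km


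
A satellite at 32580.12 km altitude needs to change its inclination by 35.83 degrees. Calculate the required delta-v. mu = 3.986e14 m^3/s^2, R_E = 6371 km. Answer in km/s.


r = 38951.1200 km = 3.895112e+07 m
V = sqrt(mu/r) = 3198.9590 m/s
di = 35.83 deg = 0.6253515 rad
dV = 2*V*sin(di/2) = 2*3198.9590*sin(0.3126757)
dV = 1968.0363 m/s = 1.9680 km/s

1.9680 km/s


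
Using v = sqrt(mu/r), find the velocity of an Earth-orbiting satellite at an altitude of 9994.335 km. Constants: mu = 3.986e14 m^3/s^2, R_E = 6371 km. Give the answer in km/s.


r = R_E + alt = 6371.0 + 9994.335 = 16365.3350 km = 1.6365335e+07 m
v = sqrt(mu/r) = sqrt(3.986e14 / 1.6365335e+07) = 4935.2164 m/s = 4.9352 km/s

4.9352 km/s


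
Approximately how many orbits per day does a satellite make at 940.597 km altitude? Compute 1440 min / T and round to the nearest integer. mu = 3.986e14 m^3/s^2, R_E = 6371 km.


r = 7.311597e+06 m
T = 2*pi*sqrt(r^3/mu) = 6221.9940 s = 103.6999 min
revs/day = 1440 / 103.6999 = 13.8862
Rounded: 14 revolutions per day

14 revolutions per day


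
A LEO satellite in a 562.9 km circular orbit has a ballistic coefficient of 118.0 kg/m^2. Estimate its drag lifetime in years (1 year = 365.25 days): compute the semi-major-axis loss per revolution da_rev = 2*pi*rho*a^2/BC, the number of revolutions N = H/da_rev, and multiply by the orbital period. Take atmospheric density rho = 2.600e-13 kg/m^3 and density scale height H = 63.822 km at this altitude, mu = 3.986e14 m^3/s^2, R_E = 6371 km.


a = R_E + alt = 6933.9000 km = 6.9339e+06 m
da_rev = 2*pi*rho*a^2/BC = 2*pi*2.600e-13*(6.9339e+06)^2/118.0 = 0.665619991 m per revolution
N = H/da_rev = 63822.0000 m / 0.665619991 m = 95883.5384 revolutions
P = 2*pi*sqrt(a^3/mu) = 5746.1582 s
lifetime = N*P = 95883.5384 * 5746.1582 = 5.5096199e+08 s = 6376.8748 days
years = 6376.8748 / 365.25 = 17.4589 years

17.4589 years


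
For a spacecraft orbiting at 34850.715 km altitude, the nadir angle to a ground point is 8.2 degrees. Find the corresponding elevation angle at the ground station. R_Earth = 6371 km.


r = R_E + alt = 41221.7150 km
Law of sines in the satellite / Earth-center / ground-point triangle:
  sin(nadir)/R_E = sin(90 + el)/r  =>  cos(el) = (r/R_E)*sin(nadir)
cos(el) = (41221.7150 / 6371.0000) * sin(8.2 deg) = 0.9228393
el = arccos(0.9228393) = 22.6552 deg
(Earth-central angle = 90 - nadir - el = 59.1448 deg)

22.6552 degrees


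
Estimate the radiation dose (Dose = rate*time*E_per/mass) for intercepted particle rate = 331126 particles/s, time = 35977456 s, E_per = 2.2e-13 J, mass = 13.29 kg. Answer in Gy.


Total energy deposited = rate * time * E_per
  = 331126 * 35977456 * 2.2e-13 = 2.6209 J
Dose = E_total / mass = 2.6209 / 13.29
Dose = 0.1972066 Gy

0.1972 Gy


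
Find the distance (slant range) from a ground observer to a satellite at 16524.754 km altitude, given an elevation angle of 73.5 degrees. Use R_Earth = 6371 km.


h = 16524.754 km, el = 73.5 deg
d = -R_E*sin(el) + sqrt((R_E*sin(el))^2 + 2*R_E*h + h^2)
d = -6371.0000*sin(1.2828) + sqrt((6371.0000*0.9588197)^2 + 2*6371.0000*16524.754 + 16524.754^2)
d = 16715.5002 km

16715.5002 km


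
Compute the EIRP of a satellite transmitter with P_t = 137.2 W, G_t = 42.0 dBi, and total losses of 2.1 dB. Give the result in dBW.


Pt = 137.2 W = 21.3735 dBW
EIRP = Pt_dBW + Gt - losses = 21.3735 + 42.0 - 2.1 = 61.2735 dBW

61.2735 dBW


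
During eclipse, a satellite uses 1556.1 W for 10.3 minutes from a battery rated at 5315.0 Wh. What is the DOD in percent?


E_used = P * t / 60 = 1556.1 * 10.3 / 60 = 267.1305 Wh
DOD = E_used / E_total * 100 = 267.1305 / 5315.0 * 100
DOD = 5.0260 %

5.0260 %


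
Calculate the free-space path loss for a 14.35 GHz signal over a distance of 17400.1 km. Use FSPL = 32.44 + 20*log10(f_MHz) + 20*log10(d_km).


f = 14.35 GHz = 14350.0000 MHz
d = 17400.1 km
FSPL = 32.44 + 20*log10(14350.0000) + 20*log10(17400.1)
FSPL = 32.44 + 83.1370 + 84.8110
FSPL = 200.3881 dB

200.3881 dB


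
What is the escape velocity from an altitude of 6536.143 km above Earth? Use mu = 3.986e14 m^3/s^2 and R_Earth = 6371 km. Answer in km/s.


r = 6371.0 + 6536.143 = 12907.1430 km = 1.2907143e+07 m
v_esc = sqrt(2*mu/r) = sqrt(2*3.986e14 / 1.2907143e+07)
v_esc = 7859.0234 m/s = 7.8590 km/s

7.8590 km/s


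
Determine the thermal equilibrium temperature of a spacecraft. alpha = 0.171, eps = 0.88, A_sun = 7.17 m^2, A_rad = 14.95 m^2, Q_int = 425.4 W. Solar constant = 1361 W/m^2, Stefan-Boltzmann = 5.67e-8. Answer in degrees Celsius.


Numerator = alpha*S*A_sun + Q_int = 0.171*1361*7.17 + 425.4 = 2094.0813 W
Denominator = eps*sigma*A_rad = 0.88*5.67e-8*14.95 = 7.459452e-07 W/K^4
T^4 = 2.8072857e+09 K^4
T = 230.1822 K = -42.9678 C

-42.9678 degrees Celsius


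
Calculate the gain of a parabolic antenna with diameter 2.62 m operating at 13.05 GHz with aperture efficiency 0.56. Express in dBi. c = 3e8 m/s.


lambda = c/f = 3e8 / 1.305e+10 = 0.02298851 m
G = eta*(pi*D/lambda)^2 = 0.56*(pi*2.62/0.02298851)^2
G = 71790.8126 (linear)
G = 10*log10(71790.8126) = 48.5607 dBi

48.5607 dBi


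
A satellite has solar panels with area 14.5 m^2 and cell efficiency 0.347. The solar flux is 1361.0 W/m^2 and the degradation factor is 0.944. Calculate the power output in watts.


P = area * eta * S * degradation
P = 14.5 * 0.347 * 1361.0 * 0.944
P = 6464.3907 W

6464.3907 W


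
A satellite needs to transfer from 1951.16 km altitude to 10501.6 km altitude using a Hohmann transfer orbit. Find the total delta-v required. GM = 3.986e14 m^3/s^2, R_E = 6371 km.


r1 = 8322.1600 km = 8.32216e+06 m
r2 = 16872.6000 km = 1.68726e+07 m
dv1 = sqrt(mu/r1)*(sqrt(2*r2/(r1+r2)) - 1) = 1088.7187 m/s
dv2 = sqrt(mu/r2)*(1 - sqrt(2*r1/(r1+r2))) = 909.9312 m/s
total dv = |dv1| + |dv2| = 1088.7187 + 909.9312 = 1998.6499 m/s = 1.9986 km/s

1.9986 km/s


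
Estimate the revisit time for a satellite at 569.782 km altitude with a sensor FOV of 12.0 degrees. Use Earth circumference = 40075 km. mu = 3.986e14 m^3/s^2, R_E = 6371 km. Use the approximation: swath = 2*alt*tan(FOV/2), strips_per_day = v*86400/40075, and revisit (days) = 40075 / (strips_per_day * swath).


swath = 2*569.782*tan(0.1047198) = 119.7730 km
v = sqrt(mu/r) = 7578.1718 m/s = 7.5782 km/s
strips/day = v*86400/40075 = 7.5782*86400/40075 = 16.3382
coverage/day = strips * swath = 16.3382 * 119.7730 = 1956.8773 km
revisit = 40075 / 1956.8773 = 20.4791 days

20.4791 days


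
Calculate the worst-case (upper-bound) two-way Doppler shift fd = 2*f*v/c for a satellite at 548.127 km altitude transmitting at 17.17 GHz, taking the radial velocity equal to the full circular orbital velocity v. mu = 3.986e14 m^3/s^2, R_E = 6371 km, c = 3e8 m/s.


r = 6.919127e+06 m
v = sqrt(mu/r) = 7590.0213 m/s (worst-case radial velocity)
f = 17.17 GHz = 1.717e+10 Hz
fd = 2*f*v/c = 2*1.717e+10*7590.0213/3.0e+08
fd = 868804.4411 Hz

868804.4411 Hz


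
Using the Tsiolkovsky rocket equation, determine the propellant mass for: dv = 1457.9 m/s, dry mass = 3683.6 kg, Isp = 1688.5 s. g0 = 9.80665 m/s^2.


ve = Isp * g0 = 1688.5 * 9.80665 = 16558.528525 m/s
mass ratio = exp(dv/ve) = exp(1457.9/16558.528525) = 1.09203755
m_prop = m_dry * (mr - 1) = 3683.6 * (1.09203755 - 1)
m_prop = 339.0295 kg

339.0295 kg


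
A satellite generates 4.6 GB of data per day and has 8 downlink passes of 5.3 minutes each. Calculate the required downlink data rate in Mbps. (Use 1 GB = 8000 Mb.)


total contact time = 8 * 5.3 * 60 = 2544.0000 s
data = 4.6 GB = 36800.0000 Mb
rate = 36800.0000 / 2544.0000 = 14.4654 Mbps

14.4654 Mbps


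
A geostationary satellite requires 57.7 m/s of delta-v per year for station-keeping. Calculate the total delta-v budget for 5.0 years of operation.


dV = rate * years = 57.7 * 5.0
dV = 288.5000 m/s

288.5000 m/s


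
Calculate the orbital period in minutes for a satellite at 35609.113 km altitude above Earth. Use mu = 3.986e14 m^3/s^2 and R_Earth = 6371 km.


r = 41980.1130 km = 4.1980113e+07 m
T = 2*pi*sqrt(r^3/mu) = 2*pi*sqrt(7.3982808e+22 / 3.986e14)
T = 85600.5640 s = 1426.6761 min

1426.6761 minutes


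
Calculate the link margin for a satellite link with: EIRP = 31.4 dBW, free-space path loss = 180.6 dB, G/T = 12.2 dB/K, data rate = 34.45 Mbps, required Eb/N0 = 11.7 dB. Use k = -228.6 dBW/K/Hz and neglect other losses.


C/N0 = EIRP - FSPL + G/T - k = 31.4 - 180.6 + 12.2 - (-228.6)
C/N0 = 91.6000 dB-Hz
R_b = 34.45 Mbps = 3.445e+07 bps -> 10*log10(R_b) = 75.3719 dB-Hz
Eb/N0 = C/N0 - 10*log10(R_b) = 91.6000 - 75.3719 = 16.2281 dB
Margin = Eb/N0 - Eb/N0_req = 16.2281 - 11.7 = 4.5281 dB (link closes)

4.5281 dB


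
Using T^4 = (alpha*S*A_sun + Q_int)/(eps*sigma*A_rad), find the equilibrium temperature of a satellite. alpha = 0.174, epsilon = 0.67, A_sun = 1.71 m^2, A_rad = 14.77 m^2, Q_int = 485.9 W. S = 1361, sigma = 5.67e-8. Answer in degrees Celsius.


Numerator = alpha*S*A_sun + Q_int = 0.174*1361*1.71 + 485.9 = 890.8519 W
Denominator = eps*sigma*A_rad = 0.67*5.67e-8*14.77 = 5.6109753e-07 W/K^4
T^4 = 1.5876954e+09 K^4
T = 199.6144 K = -73.5356 C

-73.5356 degrees Celsius


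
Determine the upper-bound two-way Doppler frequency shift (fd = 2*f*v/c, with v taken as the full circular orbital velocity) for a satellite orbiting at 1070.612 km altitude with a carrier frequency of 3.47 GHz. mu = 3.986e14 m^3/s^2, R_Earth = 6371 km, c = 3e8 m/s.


r = 7.441612e+06 m
v = sqrt(mu/r) = 7318.7201 m/s (worst-case radial velocity)
f = 3.47 GHz = 3.47e+09 Hz
fd = 2*f*v/c = 2*3.47e+09*7318.7201/3.0e+08
fd = 169306.3908 Hz

169306.3908 Hz


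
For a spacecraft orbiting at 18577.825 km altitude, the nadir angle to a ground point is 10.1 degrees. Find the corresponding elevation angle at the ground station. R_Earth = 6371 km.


r = R_E + alt = 24948.8250 km
Law of sines in the satellite / Earth-center / ground-point triangle:
  sin(nadir)/R_E = sin(90 + el)/r  =>  cos(el) = (r/R_E)*sin(nadir)
cos(el) = (24948.8250 / 6371.0000) * sin(10.1 deg) = 0.6867358
el = arccos(0.6867358) = 46.6277 deg
(Earth-central angle = 90 - nadir - el = 33.2723 deg)

46.6277 degrees


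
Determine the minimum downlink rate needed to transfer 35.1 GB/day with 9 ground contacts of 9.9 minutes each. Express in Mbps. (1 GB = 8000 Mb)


total contact time = 9 * 9.9 * 60 = 5346.0000 s
data = 35.1 GB = 280800.0000 Mb
rate = 280800.0000 / 5346.0000 = 52.5253 Mbps

52.5253 Mbps


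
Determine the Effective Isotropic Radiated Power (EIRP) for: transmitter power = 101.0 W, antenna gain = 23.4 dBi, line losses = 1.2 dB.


Pt = 101.0 W = 20.0432 dBW
EIRP = Pt_dBW + Gt - losses = 20.0432 + 23.4 - 1.2 = 42.2432 dBW

42.2432 dBW


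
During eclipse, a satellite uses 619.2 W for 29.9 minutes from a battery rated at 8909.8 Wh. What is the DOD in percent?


E_used = P * t / 60 = 619.2 * 29.9 / 60 = 308.5680 Wh
DOD = E_used / E_total * 100 = 308.5680 / 8909.8 * 100
DOD = 3.4632 %

3.4632 %


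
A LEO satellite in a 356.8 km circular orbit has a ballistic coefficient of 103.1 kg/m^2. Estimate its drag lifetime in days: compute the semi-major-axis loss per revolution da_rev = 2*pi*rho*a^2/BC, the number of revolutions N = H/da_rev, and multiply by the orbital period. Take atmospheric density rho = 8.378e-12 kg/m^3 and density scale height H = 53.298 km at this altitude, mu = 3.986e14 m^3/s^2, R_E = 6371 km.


a = R_E + alt = 6727.8000 km = 6.7278e+06 m
da_rev = 2*pi*rho*a^2/BC = 2*pi*8.378e-12*(6.7278e+06)^2/103.1 = 23.110413 m per revolution
N = H/da_rev = 53298.0000 m / 23.110413 m = 2306.2331 revolutions
P = 2*pi*sqrt(a^3/mu) = 5491.8774 s
lifetime = N*P = 2306.2331 * 5491.8774 = 1.266555e+07 s = 146.5920 days

146.5920 days


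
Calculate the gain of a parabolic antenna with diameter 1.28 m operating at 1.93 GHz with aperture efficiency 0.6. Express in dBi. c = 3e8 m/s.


lambda = c/f = 3e8 / 1.93e+09 = 0.1554404 m
G = eta*(pi*D/lambda)^2 = 0.6*(pi*1.28/0.1554404)^2
G = 401.5532 (linear)
G = 10*log10(401.5532) = 26.0374 dBi

26.0374 dBi


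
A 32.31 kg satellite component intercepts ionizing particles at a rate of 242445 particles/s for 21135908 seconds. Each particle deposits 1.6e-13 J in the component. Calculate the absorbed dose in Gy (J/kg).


Total energy deposited = rate * time * E_per
  = 242445 * 21135908 * 1.6e-13 = 0.8198872 J
Dose = E_total / mass = 0.8198872 / 32.31
Dose = 0.02537565 Gy

0.0254 Gy


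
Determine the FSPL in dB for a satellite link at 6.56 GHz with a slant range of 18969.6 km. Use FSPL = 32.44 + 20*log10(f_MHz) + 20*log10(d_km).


f = 6.56 GHz = 6560.0000 MHz
d = 18969.6 km
FSPL = 32.44 + 20*log10(6560.0000) + 20*log10(18969.6)
FSPL = 32.44 + 76.3381 + 85.5612
FSPL = 194.3392 dB

194.3392 dB


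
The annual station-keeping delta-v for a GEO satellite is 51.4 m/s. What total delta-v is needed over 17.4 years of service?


dV = rate * years = 51.4 * 17.4
dV = 894.3600 m/s

894.3600 m/s


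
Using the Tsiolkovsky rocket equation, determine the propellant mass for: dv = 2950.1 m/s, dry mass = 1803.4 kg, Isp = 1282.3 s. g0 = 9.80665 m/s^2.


ve = Isp * g0 = 1282.3 * 9.80665 = 12575.067295 m/s
mass ratio = exp(dv/ve) = exp(2950.1/12575.067295) = 1.26440182
m_prop = m_dry * (mr - 1) = 1803.4 * (1.26440182 - 1)
m_prop = 476.8222 kg

476.8222 kg


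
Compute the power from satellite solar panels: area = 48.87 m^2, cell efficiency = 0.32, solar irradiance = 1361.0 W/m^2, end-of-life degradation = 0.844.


P = area * eta * S * degradation
P = 48.87 * 0.32 * 1361.0 * 0.844
P = 17963.5799 W

17963.5799 W


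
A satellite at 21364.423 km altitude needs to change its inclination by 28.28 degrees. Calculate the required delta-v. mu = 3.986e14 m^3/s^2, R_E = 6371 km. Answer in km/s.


r = 27735.4230 km = 2.7735423e+07 m
V = sqrt(mu/r) = 3790.9779 m/s
di = 28.28 deg = 0.4935791 rad
dV = 2*V*sin(di/2) = 2*3790.9779*sin(0.2467896)
dV = 1852.2115 m/s = 1.8522 km/s

1.8522 km/s


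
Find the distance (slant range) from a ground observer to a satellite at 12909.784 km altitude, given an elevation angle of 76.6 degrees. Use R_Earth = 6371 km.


h = 12909.784 km, el = 76.6 deg
d = -R_E*sin(el) + sqrt((R_E*sin(el))^2 + 2*R_E*h + h^2)
d = -6371.0000*sin(1.3369) + sqrt((6371.0000*0.9727759)^2 + 2*6371.0000*12909.784 + 12909.784^2)
d = 13026.6140 km

13026.6140 km


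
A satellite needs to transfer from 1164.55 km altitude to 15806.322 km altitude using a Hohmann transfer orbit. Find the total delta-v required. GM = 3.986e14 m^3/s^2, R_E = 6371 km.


r1 = 7535.5500 km = 7.53555e+06 m
r2 = 22177.3220 km = 2.2177322e+07 m
dv1 = sqrt(mu/r1)*(sqrt(2*r2/(r1+r2)) - 1) = 1613.0833 m/s
dv2 = sqrt(mu/r2)*(1 - sqrt(2*r1/(r1+r2))) = 1220.1392 m/s
total dv = |dv1| + |dv2| = 1613.0833 + 1220.1392 = 2833.2225 m/s = 2.8332 km/s

2.8332 km/s


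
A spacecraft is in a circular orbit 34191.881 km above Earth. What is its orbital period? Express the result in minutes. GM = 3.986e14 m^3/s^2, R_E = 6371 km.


r = 40562.8810 km = 4.0562881e+07 m
T = 2*pi*sqrt(r^3/mu) = 2*pi*sqrt(6.6740027e+22 / 3.986e14)
T = 81302.5957 s = 1355.0433 min

1355.0433 minutes


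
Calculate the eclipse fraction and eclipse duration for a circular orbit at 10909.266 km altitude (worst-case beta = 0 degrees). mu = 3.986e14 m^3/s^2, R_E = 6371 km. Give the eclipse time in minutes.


r = 17280.2660 km
T = 376.7781 min
Eclipse fraction = arcsin(R_E/r)/pi = arcsin(6371.0000/17280.2660)/pi
= arcsin(0.3686865)/pi = 0.1201924
Eclipse duration = 0.1201924 * 376.7781 = 45.2859 min

45.2859 minutes


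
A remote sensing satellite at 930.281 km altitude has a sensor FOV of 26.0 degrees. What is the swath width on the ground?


FOV = 26.0 deg = 0.4537856 rad
swath = 2 * alt * tan(FOV/2) = 2 * 930.281 * tan(0.2268928)
swath = 2 * 930.281 * 0.2308682
swath = 429.5446 km

429.5446 km


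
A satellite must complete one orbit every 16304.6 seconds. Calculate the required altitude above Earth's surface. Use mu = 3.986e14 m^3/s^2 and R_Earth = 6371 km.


T = 16304.6 s
r = (mu*T^2/(4*pi^2))^(1/3) = (3.986e14 * 16304.6^2 / (4*pi^2))^(1/3)
r = 1.389737e+07 m = 13897.3699 km
alt = r - R_E = 13897.3699 - 6371 = 7526.3699 km

7526.3699 km


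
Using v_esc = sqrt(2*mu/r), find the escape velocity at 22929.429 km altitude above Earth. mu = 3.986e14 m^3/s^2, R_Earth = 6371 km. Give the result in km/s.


r = 6371.0 + 22929.429 = 29300.4290 km = 2.9300429e+07 m
v_esc = sqrt(2*mu/r) = sqrt(2*3.986e14 / 2.9300429e+07)
v_esc = 5216.1090 m/s = 5.2161 km/s

5.2161 km/s


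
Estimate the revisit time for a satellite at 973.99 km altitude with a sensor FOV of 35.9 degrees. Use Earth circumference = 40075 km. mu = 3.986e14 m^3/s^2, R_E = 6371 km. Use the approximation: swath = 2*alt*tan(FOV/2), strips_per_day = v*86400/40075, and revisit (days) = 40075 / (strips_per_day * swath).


swath = 2*973.99*tan(0.3132866) = 631.0582 km
v = sqrt(mu/r) = 7366.7010 m/s = 7.3667 km/s
strips/day = v*86400/40075 = 7.3667*86400/40075 = 15.8823
coverage/day = strips * swath = 15.8823 * 631.0582 = 10022.6524 km
revisit = 40075 / 10022.6524 = 3.9984 days

3.9984 days


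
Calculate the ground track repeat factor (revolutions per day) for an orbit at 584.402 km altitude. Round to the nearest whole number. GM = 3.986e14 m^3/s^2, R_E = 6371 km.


r = 6.955402e+06 m
T = 2*pi*sqrt(r^3/mu) = 5772.9072 s = 96.2151 min
revs/day = 1440 / 96.2151 = 14.9665
Rounded: 15 revolutions per day

15 revolutions per day


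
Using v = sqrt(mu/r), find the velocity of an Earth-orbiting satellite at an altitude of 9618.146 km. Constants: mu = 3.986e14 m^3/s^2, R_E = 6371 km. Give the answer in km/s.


r = R_E + alt = 6371.0 + 9618.146 = 15989.1460 km = 1.5989146e+07 m
v = sqrt(mu/r) = sqrt(3.986e14 / 1.5989146e+07) = 4992.9362 m/s = 4.9929 km/s

4.9929 km/s


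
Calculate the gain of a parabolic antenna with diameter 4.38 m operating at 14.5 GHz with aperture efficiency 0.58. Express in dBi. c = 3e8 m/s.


lambda = c/f = 3e8 / 1.45e+10 = 0.02068966 m
G = eta*(pi*D/lambda)^2 = 0.58*(pi*4.38/0.02068966)^2
G = 256548.4854 (linear)
G = 10*log10(256548.4854) = 54.0917 dBi

54.0917 dBi


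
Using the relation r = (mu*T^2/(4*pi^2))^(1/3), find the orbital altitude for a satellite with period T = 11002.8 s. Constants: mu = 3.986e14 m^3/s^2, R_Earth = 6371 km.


T = 11002.8 s
r = (mu*T^2/(4*pi^2))^(1/3) = (3.986e14 * 11002.8^2 / (4*pi^2))^(1/3)
r = 1.0692059e+07 m = 10692.0586 km
alt = r - R_E = 10692.0586 - 6371 = 4321.0586 km

4321.0586 km


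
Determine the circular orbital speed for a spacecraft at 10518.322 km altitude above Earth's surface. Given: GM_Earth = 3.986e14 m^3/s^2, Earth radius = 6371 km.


r = R_E + alt = 6371.0 + 10518.322 = 16889.3220 km = 1.6889322e+07 m
v = sqrt(mu/r) = sqrt(3.986e14 / 1.6889322e+07) = 4858.0563 m/s = 4.8581 km/s

4.8581 km/s


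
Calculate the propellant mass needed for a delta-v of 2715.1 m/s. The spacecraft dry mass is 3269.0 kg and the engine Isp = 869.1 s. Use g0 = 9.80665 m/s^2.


ve = Isp * g0 = 869.1 * 9.80665 = 8522.959515 m/s
mass ratio = exp(dv/ve) = exp(2715.1/8522.959515) = 1.37515033
m_prop = m_dry * (mr - 1) = 3269.0 * (1.37515033 - 1)
m_prop = 1226.3664 kg

1226.3664 kg


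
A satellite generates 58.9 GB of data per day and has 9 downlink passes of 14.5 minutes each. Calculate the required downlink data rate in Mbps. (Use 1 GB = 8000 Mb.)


total contact time = 9 * 14.5 * 60 = 7830.0000 s
data = 58.9 GB = 471200.0000 Mb
rate = 471200.0000 / 7830.0000 = 60.1788 Mbps

60.1788 Mbps


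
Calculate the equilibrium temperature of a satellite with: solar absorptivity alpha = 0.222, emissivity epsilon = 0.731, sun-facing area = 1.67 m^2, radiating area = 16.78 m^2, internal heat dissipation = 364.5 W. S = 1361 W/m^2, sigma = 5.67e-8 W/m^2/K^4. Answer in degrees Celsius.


Numerator = alpha*S*A_sun + Q_int = 0.222*1361*1.67 + 364.5 = 869.0771 W
Denominator = eps*sigma*A_rad = 0.731*5.67e-8*16.78 = 6.9549241e-07 W/K^4
T^4 = 1.2495854e+09 K^4
T = 188.0146 K = -85.1354 C

-85.1354 degrees Celsius


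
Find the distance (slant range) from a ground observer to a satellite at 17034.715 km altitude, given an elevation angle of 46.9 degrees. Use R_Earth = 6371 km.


h = 17034.715 km, el = 46.9 deg
d = -R_E*sin(el) + sqrt((R_E*sin(el))^2 + 2*R_E*h + h^2)
d = -6371.0000*sin(0.8185594) + sqrt((6371.0000*0.7301623)^2 + 2*6371.0000*17034.715 + 17034.715^2)
d = 18345.4771 km

18345.4771 km


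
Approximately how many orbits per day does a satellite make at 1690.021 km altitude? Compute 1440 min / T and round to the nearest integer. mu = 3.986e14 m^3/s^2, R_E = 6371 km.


r = 8.061021e+06 m
T = 2*pi*sqrt(r^3/mu) = 7202.7161 s = 120.0453 min
revs/day = 1440 / 120.0453 = 11.9955
Rounded: 12 revolutions per day

12 revolutions per day


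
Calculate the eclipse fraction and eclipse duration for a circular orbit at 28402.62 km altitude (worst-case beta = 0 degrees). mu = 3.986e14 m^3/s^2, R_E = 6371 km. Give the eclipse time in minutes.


r = 34773.6200 km
T = 1075.5605 min
Eclipse fraction = arcsin(R_E/r)/pi = arcsin(6371.0000/34773.6200)/pi
= arcsin(0.1832136)/pi = 0.05864999
Eclipse duration = 0.05864999 * 1075.5605 = 63.0816 min

63.0816 minutes


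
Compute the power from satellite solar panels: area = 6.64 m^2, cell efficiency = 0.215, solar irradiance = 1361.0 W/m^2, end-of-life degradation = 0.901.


P = area * eta * S * degradation
P = 6.64 * 0.215 * 1361.0 * 0.901
P = 1750.6102 W

1750.6102 W


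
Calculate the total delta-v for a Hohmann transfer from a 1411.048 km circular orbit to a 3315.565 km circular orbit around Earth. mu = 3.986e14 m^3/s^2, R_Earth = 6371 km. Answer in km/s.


r1 = 7782.0480 km = 7.782048e+06 m
r2 = 9686.5650 km = 9.686565e+06 m
dv1 = sqrt(mu/r1)*(sqrt(2*r2/(r1+r2)) - 1) = 380.0471 m/s
dv2 = sqrt(mu/r2)*(1 - sqrt(2*r1/(r1+r2))) = 359.7767 m/s
total dv = |dv1| + |dv2| = 380.0471 + 359.7767 = 739.8238 m/s = 0.7398238 km/s

0.7398 km/s


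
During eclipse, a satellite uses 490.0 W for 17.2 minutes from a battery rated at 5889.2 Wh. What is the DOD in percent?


E_used = P * t / 60 = 490.0 * 17.2 / 60 = 140.4667 Wh
DOD = E_used / E_total * 100 = 140.4667 / 5889.2 * 100
DOD = 2.3852 %

2.3852 %


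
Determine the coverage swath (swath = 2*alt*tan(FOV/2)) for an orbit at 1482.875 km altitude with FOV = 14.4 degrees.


FOV = 14.4 deg = 0.2513274 rad
swath = 2 * alt * tan(FOV/2) = 2 * 1482.875 * tan(0.1256637)
swath = 2 * 1482.875 * 0.1263294
swath = 374.6614 km

374.6614 km


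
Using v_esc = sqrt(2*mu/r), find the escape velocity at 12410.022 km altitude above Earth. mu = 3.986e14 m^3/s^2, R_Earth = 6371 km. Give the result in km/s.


r = 6371.0 + 12410.022 = 18781.0220 km = 1.8781022e+07 m
v_esc = sqrt(2*mu/r) = sqrt(2*3.986e14 / 1.8781022e+07)
v_esc = 6515.1442 m/s = 6.5151 km/s

6.5151 km/s


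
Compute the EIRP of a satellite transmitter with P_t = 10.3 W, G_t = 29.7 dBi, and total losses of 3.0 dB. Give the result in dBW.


Pt = 10.3 W = 10.1284 dBW
EIRP = Pt_dBW + Gt - losses = 10.1284 + 29.7 - 3.0 = 36.8284 dBW

36.8284 dBW


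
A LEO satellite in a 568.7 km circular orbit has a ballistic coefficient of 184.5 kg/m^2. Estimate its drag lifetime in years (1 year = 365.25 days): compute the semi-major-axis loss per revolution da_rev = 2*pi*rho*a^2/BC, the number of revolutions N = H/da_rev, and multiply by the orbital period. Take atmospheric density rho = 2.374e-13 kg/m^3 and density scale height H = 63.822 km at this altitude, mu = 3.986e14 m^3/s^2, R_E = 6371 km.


a = R_E + alt = 6939.7000 km = 6.9397e+06 m
da_rev = 2*pi*rho*a^2/BC = 2*pi*2.374e-13*(6.9397e+06)^2/184.5 = 0.389354865 m per revolution
N = H/da_rev = 63822.0000 m / 0.389354865 m = 163917.3046 revolutions
P = 2*pi*sqrt(a^3/mu) = 5753.3695 s
lifetime = N*P = 163917.3046 * 5753.3695 = 9.4307682e+08 s = 10915.2410 days
years = 10915.2410 / 365.25 = 29.8843 years

29.8843 years


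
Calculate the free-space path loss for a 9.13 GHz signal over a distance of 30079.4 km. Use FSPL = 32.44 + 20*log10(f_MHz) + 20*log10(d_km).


f = 9.13 GHz = 9130.0000 MHz
d = 30079.4 km
FSPL = 32.44 + 20*log10(9130.0000) + 20*log10(30079.4)
FSPL = 32.44 + 79.2094 + 89.5654
FSPL = 201.2148 dB

201.2148 dB


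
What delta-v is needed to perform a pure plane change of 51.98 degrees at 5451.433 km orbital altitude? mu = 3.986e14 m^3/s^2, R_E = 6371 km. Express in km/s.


r = 11822.4330 km = 1.1822433e+07 m
V = sqrt(mu/r) = 5806.5105 m/s
di = 51.98 deg = 0.9072221 rad
dV = 2*V*sin(di/2) = 2*5806.5105*sin(0.4536111)
dV = 5088.9915 m/s = 5.0890 km/s

5.0890 km/s


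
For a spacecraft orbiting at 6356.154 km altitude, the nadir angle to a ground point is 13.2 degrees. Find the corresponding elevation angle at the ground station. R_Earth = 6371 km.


r = R_E + alt = 12727.1540 km
Law of sines in the satellite / Earth-center / ground-point triangle:
  sin(nadir)/R_E = sin(90 + el)/r  =>  cos(el) = (r/R_E)*sin(nadir)
cos(el) = (12727.1540 / 6371.0000) * sin(13.2 deg) = 0.4561696
el = arccos(0.4561696) = 62.8598 deg
(Earth-central angle = 90 - nadir - el = 13.9402 deg)

62.8598 degrees


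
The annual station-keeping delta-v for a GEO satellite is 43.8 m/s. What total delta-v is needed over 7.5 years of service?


dV = rate * years = 43.8 * 7.5
dV = 328.5000 m/s

328.5000 m/s


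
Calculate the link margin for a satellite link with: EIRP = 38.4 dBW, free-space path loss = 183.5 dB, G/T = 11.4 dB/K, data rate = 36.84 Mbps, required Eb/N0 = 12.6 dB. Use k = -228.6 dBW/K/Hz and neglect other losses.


C/N0 = EIRP - FSPL + G/T - k = 38.4 - 183.5 + 11.4 - (-228.6)
C/N0 = 94.9000 dB-Hz
R_b = 36.84 Mbps = 3.684e+07 bps -> 10*log10(R_b) = 75.6632 dB-Hz
Eb/N0 = C/N0 - 10*log10(R_b) = 94.9000 - 75.6632 = 19.2368 dB
Margin = Eb/N0 - Eb/N0_req = 19.2368 - 12.6 = 6.6368 dB (link closes)

6.6368 dB


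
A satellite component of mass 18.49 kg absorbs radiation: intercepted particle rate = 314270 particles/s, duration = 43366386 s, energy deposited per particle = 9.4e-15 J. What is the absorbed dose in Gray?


Total energy deposited = rate * time * E_per
  = 314270 * 43366386 * 9.4e-15 = 0.1281103 J
Dose = E_total / mass = 0.1281103 / 18.49
Dose = 0.006928626 Gy

0.0069 Gy


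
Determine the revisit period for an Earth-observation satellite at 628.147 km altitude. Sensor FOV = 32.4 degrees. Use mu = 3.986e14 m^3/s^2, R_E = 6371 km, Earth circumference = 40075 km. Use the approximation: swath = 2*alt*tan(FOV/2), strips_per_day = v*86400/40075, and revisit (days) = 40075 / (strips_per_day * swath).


swath = 2*628.147*tan(0.2827433) = 364.9871 km
v = sqrt(mu/r) = 7546.5089 m/s = 7.5465 km/s
strips/day = v*86400/40075 = 7.5465*86400/40075 = 16.2700
coverage/day = strips * swath = 16.2700 * 364.9871 = 5938.3238 km
revisit = 40075 / 5938.3238 = 6.7485 days

6.7485 days


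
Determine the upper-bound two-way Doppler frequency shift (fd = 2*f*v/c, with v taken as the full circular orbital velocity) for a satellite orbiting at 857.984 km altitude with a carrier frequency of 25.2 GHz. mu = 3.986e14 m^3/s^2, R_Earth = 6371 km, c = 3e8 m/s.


r = 7.228984e+06 m
v = sqrt(mu/r) = 7425.5737 m/s (worst-case radial velocity)
f = 25.2 GHz = 2.52e+10 Hz
fd = 2*f*v/c = 2*2.52e+10*7425.5737/3.0e+08
fd = 1.2474964e+06 Hz

1.2475e+06 Hz


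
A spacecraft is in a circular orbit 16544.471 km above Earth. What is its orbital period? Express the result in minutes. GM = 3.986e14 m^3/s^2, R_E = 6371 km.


r = 22915.4710 km = 2.2915471e+07 m
T = 2*pi*sqrt(r^3/mu) = 2*pi*sqrt(1.2033345e+22 / 3.986e14)
T = 34522.6721 s = 575.3779 min

575.3779 minutes


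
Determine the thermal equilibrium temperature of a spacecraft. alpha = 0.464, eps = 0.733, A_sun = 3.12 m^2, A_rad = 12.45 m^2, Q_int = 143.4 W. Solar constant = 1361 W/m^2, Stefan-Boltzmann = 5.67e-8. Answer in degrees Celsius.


Numerator = alpha*S*A_sun + Q_int = 0.464*1361*3.12 + 143.4 = 2113.6925 W
Denominator = eps*sigma*A_rad = 0.733*5.67e-8*12.45 = 5.1743569e-07 W/K^4
T^4 = 4.0849375e+09 K^4
T = 252.8112 K = -20.3388 C

-20.3388 degrees Celsius


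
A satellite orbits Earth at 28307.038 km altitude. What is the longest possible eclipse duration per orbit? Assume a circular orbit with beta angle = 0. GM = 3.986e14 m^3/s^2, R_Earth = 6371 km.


r = 34678.0380 km
T = 1071.1289 min
Eclipse fraction = arcsin(R_E/r)/pi = arcsin(6371.0000/34678.0380)/pi
= arcsin(0.1837186)/pi = 0.05881351
Eclipse duration = 0.05881351 * 1071.1289 = 62.9969 min

62.9969 minutes


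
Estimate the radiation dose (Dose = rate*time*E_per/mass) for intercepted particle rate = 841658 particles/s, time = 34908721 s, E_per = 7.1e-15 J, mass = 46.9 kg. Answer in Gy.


Total energy deposited = rate * time * E_per
  = 841658 * 34908721 * 7.1e-15 = 0.2086066 J
Dose = E_total / mass = 0.2086066 / 46.9
Dose = 0.004447901 Gy

0.0044 Gy


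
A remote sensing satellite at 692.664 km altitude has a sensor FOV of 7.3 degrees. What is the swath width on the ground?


FOV = 7.3 deg = 0.127409 rad
swath = 2 * alt * tan(FOV/2) = 2 * 692.664 * tan(0.06370452)
swath = 2 * 692.664 * 0.06379083
swath = 88.3712 km

88.3712 km


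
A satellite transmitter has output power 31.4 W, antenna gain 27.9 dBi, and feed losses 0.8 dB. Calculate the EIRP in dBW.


Pt = 31.4 W = 14.9693 dBW
EIRP = Pt_dBW + Gt - losses = 14.9693 + 27.9 - 0.8 = 42.0693 dBW

42.0693 dBW


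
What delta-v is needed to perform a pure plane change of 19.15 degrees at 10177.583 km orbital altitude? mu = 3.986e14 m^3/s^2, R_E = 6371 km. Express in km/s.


r = 16548.5830 km = 1.6548583e+07 m
V = sqrt(mu/r) = 4907.8156 m/s
di = 19.15 deg = 0.3342306 rad
dV = 2*V*sin(di/2) = 2*4907.8156*sin(0.1671153)
dV = 1632.7175 m/s = 1.6327 km/s

1.6327 km/s


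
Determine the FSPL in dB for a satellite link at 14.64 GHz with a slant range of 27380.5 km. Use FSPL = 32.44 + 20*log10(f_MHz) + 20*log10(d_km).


f = 14.64 GHz = 14640.0000 MHz
d = 27380.5 km
FSPL = 32.44 + 20*log10(14640.0000) + 20*log10(27380.5)
FSPL = 32.44 + 83.3108 + 88.7488
FSPL = 204.4996 dB

204.4996 dB


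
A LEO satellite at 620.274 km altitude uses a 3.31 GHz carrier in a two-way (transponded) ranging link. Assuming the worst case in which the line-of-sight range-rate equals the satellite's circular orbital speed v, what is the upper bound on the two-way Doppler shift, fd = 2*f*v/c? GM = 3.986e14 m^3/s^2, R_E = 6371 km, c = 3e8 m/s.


r = 6.991274e+06 m
v = sqrt(mu/r) = 7550.7569 m/s (worst-case radial velocity)
f = 3.31 GHz = 3.31e+09 Hz
fd = 2*f*v/c = 2*3.31e+09*7550.7569/3.0e+08
fd = 166620.0346 Hz

166620.0346 Hz


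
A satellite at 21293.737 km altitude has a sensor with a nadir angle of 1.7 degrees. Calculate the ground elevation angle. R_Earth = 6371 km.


r = R_E + alt = 27664.7370 km
Law of sines in the satellite / Earth-center / ground-point triangle:
  sin(nadir)/R_E = sin(90 + el)/r  =>  cos(el) = (r/R_E)*sin(nadir)
cos(el) = (27664.7370 / 6371.0000) * sin(1.7 deg) = 0.1288195
el = arccos(0.1288195) = 82.5986 deg
(Earth-central angle = 90 - nadir - el = 5.7014 deg)

82.5986 degrees


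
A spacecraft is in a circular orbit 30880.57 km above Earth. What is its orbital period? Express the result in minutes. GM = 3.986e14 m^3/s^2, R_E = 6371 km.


r = 37251.5700 km = 3.725157e+07 m
T = 2*pi*sqrt(r^3/mu) = 2*pi*sqrt(5.1693239e+22 / 3.986e14)
T = 71553.0405 s = 1192.5507 min

1192.5507 minutes


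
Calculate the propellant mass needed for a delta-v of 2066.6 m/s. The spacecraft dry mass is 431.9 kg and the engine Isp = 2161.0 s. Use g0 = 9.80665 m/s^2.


ve = Isp * g0 = 2161.0 * 9.80665 = 21192.170650 m/s
mass ratio = exp(dv/ve) = exp(2066.6/21192.170650) = 1.10243034
m_prop = m_dry * (mr - 1) = 431.9 * (1.10243034 - 1)
m_prop = 44.2397 kg

44.2397 kg


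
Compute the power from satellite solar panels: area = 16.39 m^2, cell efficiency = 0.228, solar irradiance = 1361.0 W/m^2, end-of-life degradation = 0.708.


P = area * eta * S * degradation
P = 16.39 * 0.228 * 1361.0 * 0.708
P = 3600.8513 W

3600.8513 W


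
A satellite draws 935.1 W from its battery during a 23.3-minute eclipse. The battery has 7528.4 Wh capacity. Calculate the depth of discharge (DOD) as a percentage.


E_used = P * t / 60 = 935.1 * 23.3 / 60 = 363.1305 Wh
DOD = E_used / E_total * 100 = 363.1305 / 7528.4 * 100
DOD = 4.8235 %

4.8235 %


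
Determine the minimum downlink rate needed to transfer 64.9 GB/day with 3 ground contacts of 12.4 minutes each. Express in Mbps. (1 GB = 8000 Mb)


total contact time = 3 * 12.4 * 60 = 2232.0000 s
data = 64.9 GB = 519200.0000 Mb
rate = 519200.0000 / 2232.0000 = 232.6165 Mbps

232.6165 Mbps


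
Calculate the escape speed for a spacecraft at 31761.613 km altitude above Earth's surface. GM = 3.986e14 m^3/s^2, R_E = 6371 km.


r = 6371.0 + 31761.613 = 38132.6130 km = 3.8132613e+07 m
v_esc = sqrt(2*mu/r) = sqrt(2*3.986e14 / 3.8132613e+07)
v_esc = 4572.3068 m/s = 4.5723 km/s

4.5723 km/s


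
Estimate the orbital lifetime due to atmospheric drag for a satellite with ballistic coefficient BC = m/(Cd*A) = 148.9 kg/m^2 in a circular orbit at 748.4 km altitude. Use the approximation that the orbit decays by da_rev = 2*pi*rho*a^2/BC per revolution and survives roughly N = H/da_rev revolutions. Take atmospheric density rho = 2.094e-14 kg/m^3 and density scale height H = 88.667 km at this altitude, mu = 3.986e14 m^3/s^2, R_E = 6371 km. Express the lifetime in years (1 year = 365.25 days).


a = R_E + alt = 7119.4000 km = 7.1194e+06 m
da_rev = 2*pi*rho*a^2/BC = 2*pi*2.094e-14*(7.1194e+06)^2/148.9 = 0.0447866559 m per revolution
N = H/da_rev = 88667.0000 m / 0.0447866559 m = 1.9797638e+06 revolutions
P = 2*pi*sqrt(a^3/mu) = 5978.2808 s
lifetime = N*P = 1.9797638e+06 * 5978.2808 = 1.1835584e+10 s = 136985.9255 days
years = 136985.9255 / 365.25 = 375.0470 years

375.0470 years


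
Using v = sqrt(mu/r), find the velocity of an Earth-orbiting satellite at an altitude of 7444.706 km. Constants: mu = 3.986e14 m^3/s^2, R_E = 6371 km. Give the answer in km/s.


r = R_E + alt = 6371.0 + 7444.706 = 13815.7060 km = 1.3815706e+07 m
v = sqrt(mu/r) = sqrt(3.986e14 / 1.3815706e+07) = 5371.3333 m/s = 5.3713 km/s

5.3713 km/s
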